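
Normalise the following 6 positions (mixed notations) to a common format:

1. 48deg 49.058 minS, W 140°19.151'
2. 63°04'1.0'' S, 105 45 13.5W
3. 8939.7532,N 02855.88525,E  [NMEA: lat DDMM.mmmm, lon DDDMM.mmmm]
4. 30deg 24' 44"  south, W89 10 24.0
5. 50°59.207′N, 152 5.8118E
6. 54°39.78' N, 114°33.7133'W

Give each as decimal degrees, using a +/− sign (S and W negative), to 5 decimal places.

1. -48.81763, -140.31918
2. -63.06694, -105.75375
3. 89.66255, 28.93142
4. -30.41222, -89.17333
5. 50.98678, 152.09686
6. 54.66300, -114.56189

Point 1:
  Latitude: 48 + 49.058/60 = 48.817633
  S → negative
  λ: 19.151′ = 0.319183°; total 140.319183
  W ⇒ negate
Point 2:
  φ: 63° + 4/60 + 1/3600 = 63 + 0.066667 + 0.000278 = 63.066944
  S → negative
  Longitude: 105° + 45/60 + 13.5/3600 = 105 + 0.750000 + 0.003750 = 105.753750
  hemisphere W, so the sign is −
Point 3:
  Lat: degrees = first 2 digits = 89, minutes = 39.7532; 89 + 39.7532/60 = 89.662553
  N → positive
  Lon: degrees = first 3 digits = 28, minutes = 55.88525; 28 + 55.88525/60 = 28.931421
  E ⇒ keep positive
Point 4:
  φ: 30 + 24/60 + 44/3600 = 30.412222
  S ⇒ negate
  Lon: 89 + 10/60 + 24/3600 = 89.173333
  W ⇒ negate
Point 5:
  Lat: 59.207′ = 0.986783°; total 50.986783
  N → positive
  Longitude: 152 + 5.8118/60 = 152.096863
  E → positive
Point 6:
  Lat: 39.78′ = 0.663000°; total 54.663000
  N ⇒ keep positive
  Longitude: 33.7133′ = 0.561888°; total 114.561888
  hemisphere W, so the sign is −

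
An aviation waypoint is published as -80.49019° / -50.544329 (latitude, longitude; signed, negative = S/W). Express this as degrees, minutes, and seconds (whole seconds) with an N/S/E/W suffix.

80°29′25″ S, 50°32′40″ W

Latitude is negative → S; |value| = 80.490190
φ: 0.490190° → 29.41140′; 0.41140 × 60 = 24.68″
Longitude is negative → W; |value| = 50.544329
Lon: 0.544329° → 32.65974′; 0.65974 × 60 = 39.58″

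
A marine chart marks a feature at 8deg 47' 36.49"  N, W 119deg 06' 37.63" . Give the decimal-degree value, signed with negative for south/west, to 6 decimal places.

φ: 47′ + 36.49″ = 47.60817′; 8 + 47.60817/60 = 8.7934694
N ⇒ keep positive
Longitude: 6′ + 37.63″ = 6.62717′; 119 + 6.62717/60 = 119.1104528
W → negative

8.793469, -119.110453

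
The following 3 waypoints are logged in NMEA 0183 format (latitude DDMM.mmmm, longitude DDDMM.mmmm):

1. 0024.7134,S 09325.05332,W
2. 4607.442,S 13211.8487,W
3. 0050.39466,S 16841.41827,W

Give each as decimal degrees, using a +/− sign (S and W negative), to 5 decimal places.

Point 1:
  Latitude: split at 2 digits → 00° and 24.7134′; 0 + 24.7134/60 = 0.411890
  S ⇒ negate
  Longitude: degrees = first 3 digits = 93, minutes = 25.05332; 93 + 25.05332/60 = 93.417555
  hemisphere W, so the sign is −
Point 2:
  Latitude: split at 2 digits → 46° and 7.442′; 46 + 7.442/60 = 46.124033
  S → negative
  Longitude: split at 3 digits → 132° and 11.8487′; 132 + 11.8487/60 = 132.197478
  W ⇒ negate
Point 3:
  Lat: split at 2 digits → 00° and 50.39466′; 0 + 50.39466/60 = 0.839911
  S → negative
  λ: split at 3 digits → 168° and 41.41827′; 168 + 41.41827/60 = 168.690305
  W ⇒ negate

1. -0.41189, -93.41756
2. -46.12403, -132.19748
3. -0.83991, -168.69030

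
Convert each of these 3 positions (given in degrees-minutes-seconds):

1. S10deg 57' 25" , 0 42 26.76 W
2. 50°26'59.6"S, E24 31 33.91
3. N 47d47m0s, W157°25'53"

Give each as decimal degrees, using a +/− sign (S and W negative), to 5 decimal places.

1. -10.95694, -0.70743
2. -50.44989, 24.52609
3. 47.78333, -157.43139

Point 1:
  Latitude: 10° + 57/60 + 25/3600 = 10 + 0.950000 + 0.006944 = 10.956944
  S ⇒ negate
  λ: 0° + 42/60 + 26.76/3600 = 0 + 0.700000 + 0.007433 = 0.707433
  W → negative
Point 2:
  Lat: 50 + 26/60 + 59.6/3600 = 50.449889
  hemisphere S, so the sign is −
  Longitude: 24 + 31/60 + 33.91/3600 = 24.526086
  E ⇒ keep positive
Point 3:
  Lat: 47 + 47/60 + 0/3600 = 47.783333
  N → positive
  λ: 157° + 25/60 + 53/3600 = 157 + 0.416667 + 0.014722 = 157.431389
  hemisphere W, so the sign is −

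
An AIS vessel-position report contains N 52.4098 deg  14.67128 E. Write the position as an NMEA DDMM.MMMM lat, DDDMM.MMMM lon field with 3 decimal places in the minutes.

Latitude: 52° + 0.409800 × 60 = 52° 24.58800′
Lon: minutes = (14.671280 − 14) × 60 = 40.27680

5224.588,N / 01440.277,E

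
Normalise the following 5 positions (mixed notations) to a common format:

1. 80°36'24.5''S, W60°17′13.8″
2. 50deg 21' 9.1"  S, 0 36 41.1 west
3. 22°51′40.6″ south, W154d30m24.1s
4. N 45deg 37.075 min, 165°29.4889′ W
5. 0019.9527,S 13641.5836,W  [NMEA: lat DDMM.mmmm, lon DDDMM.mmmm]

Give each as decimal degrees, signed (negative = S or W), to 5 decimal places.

1. -80.60681, -60.28717
2. -50.35253, -0.61142
3. -22.86128, -154.50669
4. 45.61792, -165.49148
5. -0.33255, -136.69306

Point 1:
  Latitude: 80° + 36/60 + 24.5/3600 = 80 + 0.600000 + 0.006806 = 80.606806
  S → negative
  Lon: 60 + 17/60 + 13.8/3600 = 60.287167
  W → negative
Point 2:
  Lat: 21′ + 9.1″ = 21.15167′; 50 + 21.15167/60 = 50.352528
  S → negative
  λ: 0 + 36/60 + 41.1/3600 = 0.611417
  hemisphere W, so the sign is −
Point 3:
  φ: 51′ + 40.6″ = 51.67667′; 22 + 51.67667/60 = 22.861278
  hemisphere S, so the sign is −
  λ: 154 + 30/60 + 24.1/3600 = 154.506694
  W → negative
Point 4:
  Lat: 37.075′ = 0.617917°; total 45.617917
  N ⇒ keep positive
  Lon: 29.4889′ = 0.491482°; total 165.491482
  W → negative
Point 5:
  Latitude: degrees = first 2 digits = 0, minutes = 19.9527; 0 + 19.9527/60 = 0.332545
  S ⇒ negate
  Longitude: degrees = first 3 digits = 136, minutes = 41.5836; 136 + 41.5836/60 = 136.693060
  W ⇒ negate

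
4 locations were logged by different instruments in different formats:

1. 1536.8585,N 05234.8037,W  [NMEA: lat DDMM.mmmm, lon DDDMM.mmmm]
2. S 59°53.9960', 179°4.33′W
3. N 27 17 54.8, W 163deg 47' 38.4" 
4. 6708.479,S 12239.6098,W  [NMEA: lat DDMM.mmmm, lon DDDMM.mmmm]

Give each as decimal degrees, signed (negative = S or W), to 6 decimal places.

1. 15.614308, -52.580062
2. -59.899933, -179.072167
3. 27.298556, -163.794000
4. -67.141317, -122.660163

Point 1:
  φ: split at 2 digits → 15° and 36.8585′; 15 + 36.8585/60 = 15.6143083
  N → positive
  λ: degrees = first 3 digits = 52, minutes = 34.8037; 52 + 34.8037/60 = 52.5800617
  W → negative
Point 2:
  Lat: 59 + 53.996/60 = 59.8999333
  S ⇒ negate
  λ: 4.33′ = 0.072167°; total 179.0721667
  W ⇒ negate
Point 3:
  φ: 27° + 17/60 + 54.8/3600 = 27 + 0.283333 + 0.015222 = 27.2985556
  N → positive
  Lon: 163 + 47/60 + 38.4/3600 = 163.7940000
  hemisphere W, so the sign is −
Point 4:
  φ: degrees = first 2 digits = 67, minutes = 8.479; 67 + 8.479/60 = 67.1413167
  S → negative
  Longitude: split at 3 digits → 122° and 39.6098′; 122 + 39.6098/60 = 122.6601633
  W ⇒ negate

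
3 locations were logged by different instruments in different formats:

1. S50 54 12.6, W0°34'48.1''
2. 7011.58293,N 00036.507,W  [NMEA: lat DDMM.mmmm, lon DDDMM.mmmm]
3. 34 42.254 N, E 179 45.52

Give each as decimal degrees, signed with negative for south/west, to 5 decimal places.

Point 1:
  Lat: 54′ + 12.6″ = 54.21000′; 50 + 54.21000/60 = 50.903500
  S → negative
  Longitude: 0 + 34/60 + 48.1/3600 = 0.580028
  W ⇒ negate
Point 2:
  Latitude: degrees = first 2 digits = 70, minutes = 11.58293; 70 + 11.58293/60 = 70.193049
  N → positive
  λ: split at 3 digits → 000° and 36.507′; 0 + 36.507/60 = 0.608450
  W ⇒ negate
Point 3:
  φ: 34 + 42.254/60 = 34.704233
  N → positive
  Lon: 45.52′ = 0.758667°; total 179.758667
  E ⇒ keep positive

1. -50.90350, -0.58003
2. 70.19305, -0.60845
3. 34.70423, 179.75867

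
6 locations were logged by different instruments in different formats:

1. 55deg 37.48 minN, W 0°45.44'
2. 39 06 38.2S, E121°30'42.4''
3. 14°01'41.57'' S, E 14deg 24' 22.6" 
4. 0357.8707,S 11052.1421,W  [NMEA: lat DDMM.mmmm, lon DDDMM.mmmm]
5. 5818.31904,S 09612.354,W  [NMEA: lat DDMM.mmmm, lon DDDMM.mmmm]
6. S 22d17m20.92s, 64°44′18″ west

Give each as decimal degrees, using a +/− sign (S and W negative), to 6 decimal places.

1. 55.624667, -0.757333
2. -39.110611, 121.511778
3. -14.028214, 14.406278
4. -3.964512, -110.869035
5. -58.305317, -96.205900
6. -22.289144, -64.738333

Point 1:
  Lat: 55 + 37.48/60 = 55.6246667
  N → positive
  Longitude: 0 + 45.44/60 = 0.7573333
  hemisphere W, so the sign is −
Point 2:
  φ: 6′ + 38.2″ = 6.63667′; 39 + 6.63667/60 = 39.1106111
  S ⇒ negate
  Lon: 30′ + 42.4″ = 30.70667′; 121 + 30.70667/60 = 121.5117778
  E ⇒ keep positive
Point 3:
  Latitude: 14 + 1/60 + 41.57/3600 = 14.0282139
  S → negative
  Lon: 14 + 24/60 + 22.6/3600 = 14.4062778
  E → positive
Point 4:
  Latitude: degrees = first 2 digits = 3, minutes = 57.8707; 3 + 57.8707/60 = 3.9645117
  S ⇒ negate
  λ: degrees = first 3 digits = 110, minutes = 52.1421; 110 + 52.1421/60 = 110.8690350
  W → negative
Point 5:
  φ: split at 2 digits → 58° and 18.31904′; 58 + 18.31904/60 = 58.3053173
  hemisphere S, so the sign is −
  Lon: degrees = first 3 digits = 96, minutes = 12.354; 96 + 12.354/60 = 96.2059000
  hemisphere W, so the sign is −
Point 6:
  Latitude: 22° + 17/60 + 20.92/3600 = 22 + 0.283333 + 0.005811 = 22.2891444
  S → negative
  Lon: 44′ + 18″ = 44.30000′; 64 + 44.30000/60 = 64.7383333
  W ⇒ negate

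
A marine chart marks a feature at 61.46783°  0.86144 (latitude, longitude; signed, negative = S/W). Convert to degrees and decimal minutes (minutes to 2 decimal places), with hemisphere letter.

61° 28.07′ N, 0° 51.69′ E

Latitude: fractional part 0.467830 → 28.0698 minutes
λ: 0° + 0.861440 × 60 = 0° 51.6864′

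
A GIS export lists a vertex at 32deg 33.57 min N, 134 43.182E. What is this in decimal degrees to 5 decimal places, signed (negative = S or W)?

32.55950, 134.71970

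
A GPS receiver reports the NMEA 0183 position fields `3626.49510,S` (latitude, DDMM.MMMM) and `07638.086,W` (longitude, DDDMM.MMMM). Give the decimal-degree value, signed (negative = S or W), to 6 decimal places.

-36.441585, -76.634767

Lat: split at 2 digits → 36° and 26.4951′; 36 + 26.4951/60 = 36.4415850
S → negative
Lon: degrees = first 3 digits = 76, minutes = 38.086; 76 + 38.086/60 = 76.6347667
hemisphere W, so the sign is −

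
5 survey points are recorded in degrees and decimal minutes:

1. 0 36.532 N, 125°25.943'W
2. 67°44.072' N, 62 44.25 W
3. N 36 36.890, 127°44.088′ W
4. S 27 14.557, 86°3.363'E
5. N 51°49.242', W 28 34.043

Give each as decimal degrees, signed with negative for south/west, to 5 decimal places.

1. 0.60887, -125.43238
2. 67.73453, -62.73750
3. 36.61483, -127.73480
4. -27.24262, 86.05605
5. 51.82070, -28.56738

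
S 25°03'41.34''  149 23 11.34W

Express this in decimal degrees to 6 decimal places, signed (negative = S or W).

Latitude: 3′ + 41.34″ = 3.68900′; 25 + 3.68900/60 = 25.0614833
S → negative
Lon: 149° + 23/60 + 11.34/3600 = 149 + 0.383333 + 0.003150 = 149.3864833
hemisphere W, so the sign is −

-25.061483, -149.386483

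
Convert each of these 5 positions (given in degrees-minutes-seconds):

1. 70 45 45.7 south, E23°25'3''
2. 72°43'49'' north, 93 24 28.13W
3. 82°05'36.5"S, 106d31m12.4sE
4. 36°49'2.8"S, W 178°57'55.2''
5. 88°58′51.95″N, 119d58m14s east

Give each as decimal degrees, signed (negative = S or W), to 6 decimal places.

1. -70.762694, 23.417500
2. 72.730278, -93.407814
3. -82.093472, 106.520111
4. -36.817444, -178.965333
5. 88.981097, 119.970556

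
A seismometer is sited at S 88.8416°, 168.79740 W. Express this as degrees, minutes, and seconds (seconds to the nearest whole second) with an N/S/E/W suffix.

88°50′30″ S, 168°47′51″ W

Latitude: 0.841600° → 50.49600′; 0.49600 × 60 = 29.76″
λ: whole degrees 168; 47.84400′ → 47′ and 50.64″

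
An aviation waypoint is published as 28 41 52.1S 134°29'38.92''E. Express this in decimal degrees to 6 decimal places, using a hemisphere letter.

28.697806° S, 134.494144° E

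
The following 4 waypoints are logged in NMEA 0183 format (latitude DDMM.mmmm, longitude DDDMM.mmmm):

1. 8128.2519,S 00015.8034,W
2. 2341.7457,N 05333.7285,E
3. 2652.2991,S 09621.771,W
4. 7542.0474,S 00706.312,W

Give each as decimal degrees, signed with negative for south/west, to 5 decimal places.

1. -81.47087, -0.26339
2. 23.69576, 53.56214
3. -26.87165, -96.36285
4. -75.70079, -7.10520

Point 1:
  φ: split at 2 digits → 81° and 28.2519′; 81 + 28.2519/60 = 81.470865
  S ⇒ negate
  Lon: split at 3 digits → 000° and 15.8034′; 0 + 15.8034/60 = 0.263390
  W ⇒ negate
Point 2:
  Lat: split at 2 digits → 23° and 41.7457′; 23 + 41.7457/60 = 23.695762
  N → positive
  Lon: degrees = first 3 digits = 53, minutes = 33.7285; 53 + 33.7285/60 = 53.562142
  E ⇒ keep positive
Point 3:
  Latitude: degrees = first 2 digits = 26, minutes = 52.2991; 26 + 52.2991/60 = 26.871652
  S → negative
  Lon: degrees = first 3 digits = 96, minutes = 21.771; 96 + 21.771/60 = 96.362850
  W ⇒ negate
Point 4:
  Latitude: split at 2 digits → 75° and 42.0474′; 75 + 42.0474/60 = 75.700790
  S ⇒ negate
  Lon: degrees = first 3 digits = 7, minutes = 6.312; 7 + 6.312/60 = 7.105200
  W ⇒ negate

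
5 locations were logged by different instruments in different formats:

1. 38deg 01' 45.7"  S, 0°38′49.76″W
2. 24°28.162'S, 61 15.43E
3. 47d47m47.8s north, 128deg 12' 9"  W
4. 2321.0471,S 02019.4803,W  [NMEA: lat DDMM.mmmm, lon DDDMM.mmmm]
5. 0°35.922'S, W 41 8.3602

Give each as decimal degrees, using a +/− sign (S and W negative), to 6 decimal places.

1. -38.029361, -0.647156
2. -24.469367, 61.257167
3. 47.796611, -128.202500
4. -23.350785, -20.324672
5. -0.598700, -41.139337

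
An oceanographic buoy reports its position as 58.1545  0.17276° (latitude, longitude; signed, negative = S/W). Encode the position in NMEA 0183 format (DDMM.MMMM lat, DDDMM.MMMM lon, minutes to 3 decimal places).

5809.270,N / 00010.366,E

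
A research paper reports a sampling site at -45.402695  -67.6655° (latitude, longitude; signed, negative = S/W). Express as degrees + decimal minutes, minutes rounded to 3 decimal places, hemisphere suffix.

45° 24.162′ S, 67° 39.930′ W

Latitude is negative → S; |value| = 45.402695
Latitude: fractional part 0.402695 → 24.16170 minutes
Longitude is negative → W; |value| = 67.665500
Longitude: minutes = (67.665500 − 67) × 60 = 39.93000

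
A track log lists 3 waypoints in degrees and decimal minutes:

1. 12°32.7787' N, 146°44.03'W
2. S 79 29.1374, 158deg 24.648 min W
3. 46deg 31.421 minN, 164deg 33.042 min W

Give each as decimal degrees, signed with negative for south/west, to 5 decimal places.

1. 12.54631, -146.73383
2. -79.48562, -158.41080
3. 46.52368, -164.55070

Point 1:
  Latitude: 32.7787′ = 0.546312°; total 12.546312
  N ⇒ keep positive
  Longitude: 146 + 44.03/60 = 146.733833
  W ⇒ negate
Point 2:
  φ: 79 + 29.1374/60 = 79.485623
  hemisphere S, so the sign is −
  λ: 24.648′ = 0.410800°; total 158.410800
  W → negative
Point 3:
  φ: 31.421′ = 0.523683°; total 46.523683
  N → positive
  Longitude: 164 + 33.042/60 = 164.550700
  W → negative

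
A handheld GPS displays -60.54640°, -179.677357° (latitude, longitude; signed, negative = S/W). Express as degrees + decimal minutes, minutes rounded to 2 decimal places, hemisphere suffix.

60° 32.78′ S, 179° 40.64′ W

Latitude is negative → S; |value| = 60.546400
φ: 60° + 0.546400 × 60 = 60° 32.7840′
Longitude is negative → W; |value| = 179.677357
λ: fractional part 0.677357 → 40.6414 minutes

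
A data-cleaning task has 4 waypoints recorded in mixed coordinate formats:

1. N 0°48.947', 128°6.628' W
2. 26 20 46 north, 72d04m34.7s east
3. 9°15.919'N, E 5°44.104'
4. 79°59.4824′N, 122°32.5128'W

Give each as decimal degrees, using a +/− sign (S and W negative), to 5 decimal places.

Point 1:
  Latitude: 0 + 48.947/60 = 0.815783
  N → positive
  Lon: 6.628′ = 0.110467°; total 128.110467
  hemisphere W, so the sign is −
Point 2:
  φ: 20′ + 46″ = 20.76667′; 26 + 20.76667/60 = 26.346111
  N ⇒ keep positive
  Longitude: 72 + 4/60 + 34.7/3600 = 72.076306
  E → positive
Point 3:
  Lat: 9 + 15.919/60 = 9.265317
  N → positive
  λ: 44.104′ = 0.735067°; total 5.735067
  E ⇒ keep positive
Point 4:
  φ: 79 + 59.4824/60 = 79.991373
  N → positive
  Lon: 32.5128′ = 0.541880°; total 122.541880
  hemisphere W, so the sign is −

1. 0.81578, -128.11047
2. 26.34611, 72.07631
3. 9.26532, 5.73507
4. 79.99137, -122.54188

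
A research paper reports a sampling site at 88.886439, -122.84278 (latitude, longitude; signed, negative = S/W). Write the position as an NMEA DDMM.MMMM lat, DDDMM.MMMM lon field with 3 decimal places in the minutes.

8853.186,N / 12250.567,W

Latitude: fractional part 0.886439 → 53.18634 minutes
Longitude is negative → W; |value| = 122.842780
Longitude: minutes = (122.842780 − 122) × 60 = 50.56680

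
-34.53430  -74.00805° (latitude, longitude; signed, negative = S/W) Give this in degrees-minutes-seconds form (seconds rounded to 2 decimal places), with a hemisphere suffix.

Latitude is negative → S; |value| = 34.534300
Lat: 0.534300° → 32.05800′; 0.05800 × 60 = 3.4800″
Longitude is negative → W; |value| = 74.008050
Lon: whole degrees 74; 0.48300′ → 0′ and 28.9800″

34°32′3.48″ S, 74°00′28.98″ W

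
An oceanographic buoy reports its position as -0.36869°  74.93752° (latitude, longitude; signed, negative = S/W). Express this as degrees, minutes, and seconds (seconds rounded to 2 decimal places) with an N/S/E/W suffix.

Latitude is negative → S; |value| = 0.368690
Lat: 0.368690 × 60 = 22.12140′ → 22′, remainder × 60 = 7.2840″
Longitude: 0.937520° → 56.25120′; 0.25120 × 60 = 15.0720″

0°22′7.28″ S, 74°56′15.07″ E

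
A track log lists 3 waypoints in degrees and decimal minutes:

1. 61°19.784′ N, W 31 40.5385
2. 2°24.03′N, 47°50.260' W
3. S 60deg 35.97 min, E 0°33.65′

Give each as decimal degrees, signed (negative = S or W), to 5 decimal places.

Point 1:
  Lat: 61 + 19.784/60 = 61.329733
  N → positive
  λ: 40.5385′ = 0.675642°; total 31.675642
  W → negative
Point 2:
  Lat: 2 + 24.03/60 = 2.400500
  N ⇒ keep positive
  Lon: 50.26′ = 0.837667°; total 47.837667
  W → negative
Point 3:
  Latitude: 60 + 35.97/60 = 60.599500
  S ⇒ negate
  λ: 33.65′ = 0.560833°; total 0.560833
  E ⇒ keep positive

1. 61.32973, -31.67564
2. 2.40050, -47.83767
3. -60.59950, 0.56083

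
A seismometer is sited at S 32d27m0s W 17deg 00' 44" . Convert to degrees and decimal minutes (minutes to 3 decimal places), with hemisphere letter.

Latitude: seconds/60 = 0.00000; minutes = 27 + 0.00000 = 27.00000
Lon: 0 + 44/60 = 0.73333′

32° 27.000′ S, 17° 0.733′ W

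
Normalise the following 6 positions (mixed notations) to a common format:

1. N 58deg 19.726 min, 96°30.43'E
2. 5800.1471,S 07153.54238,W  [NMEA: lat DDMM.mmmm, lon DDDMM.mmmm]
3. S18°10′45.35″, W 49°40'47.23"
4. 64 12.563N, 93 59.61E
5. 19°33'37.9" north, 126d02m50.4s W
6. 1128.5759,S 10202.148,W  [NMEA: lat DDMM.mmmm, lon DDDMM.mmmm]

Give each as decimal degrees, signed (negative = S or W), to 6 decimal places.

1. 58.328767, 96.507167
2. -58.002452, -71.892373
3. -18.179264, -49.679786
4. 64.209383, 93.993500
5. 19.560528, -126.047333
6. -11.476265, -102.035800

Point 1:
  Lat: 58 + 19.726/60 = 58.3287667
  N → positive
  Lon: 30.43′ = 0.507167°; total 96.5071667
  E ⇒ keep positive
Point 2:
  Lat: degrees = first 2 digits = 58, minutes = 0.1471; 58 + 0.1471/60 = 58.0024517
  S → negative
  λ: split at 3 digits → 071° and 53.54238′; 71 + 53.54238/60 = 71.8923730
  W → negative
Point 3:
  Lat: 10′ + 45.35″ = 10.75583′; 18 + 10.75583/60 = 18.1792639
  hemisphere S, so the sign is −
  Longitude: 40′ + 47.23″ = 40.78717′; 49 + 40.78717/60 = 49.6797861
  W ⇒ negate
Point 4:
  Lat: 64 + 12.563/60 = 64.2093833
  N ⇒ keep positive
  Longitude: 59.61′ = 0.993500°; total 93.9935000
  E → positive
Point 5:
  Lat: 33′ + 37.9″ = 33.63167′; 19 + 33.63167/60 = 19.5605278
  N ⇒ keep positive
  λ: 126° + 2/60 + 50.4/3600 = 126 + 0.033333 + 0.014000 = 126.0473333
  W → negative
Point 6:
  Latitude: split at 2 digits → 11° and 28.5759′; 11 + 28.5759/60 = 11.4762650
  hemisphere S, so the sign is −
  Lon: degrees = first 3 digits = 102, minutes = 2.148; 102 + 2.148/60 = 102.0358000
  hemisphere W, so the sign is −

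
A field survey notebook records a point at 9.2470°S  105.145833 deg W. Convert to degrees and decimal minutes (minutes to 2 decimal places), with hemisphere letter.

φ: fractional part 0.247000 → 14.8200 minutes
Lon: fractional part 0.145833 → 8.7500 minutes

9° 14.82′ S, 105° 8.75′ W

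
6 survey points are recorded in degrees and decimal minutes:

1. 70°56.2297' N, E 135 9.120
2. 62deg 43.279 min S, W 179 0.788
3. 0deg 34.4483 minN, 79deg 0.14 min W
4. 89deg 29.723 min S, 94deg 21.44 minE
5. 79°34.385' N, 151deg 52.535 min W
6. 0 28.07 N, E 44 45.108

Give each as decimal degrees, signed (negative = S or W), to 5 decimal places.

Point 1:
  Latitude: 70 + 56.2297/60 = 70.937162
  N ⇒ keep positive
  Lon: 9.12′ = 0.152000°; total 135.152000
  E → positive
Point 2:
  φ: 43.279′ = 0.721317°; total 62.721317
  hemisphere S, so the sign is −
  λ: 179 + 0.788/60 = 179.013133
  W → negative
Point 3:
  Latitude: 34.4483′ = 0.574138°; total 0.574138
  N → positive
  λ: 79 + 0.14/60 = 79.002333
  hemisphere W, so the sign is −
Point 4:
  Lat: 89 + 29.723/60 = 89.495383
  hemisphere S, so the sign is −
  Lon: 94 + 21.44/60 = 94.357333
  E → positive
Point 5:
  Latitude: 79 + 34.385/60 = 79.573083
  N → positive
  Longitude: 52.535′ = 0.875583°; total 151.875583
  hemisphere W, so the sign is −
Point 6:
  Latitude: 0 + 28.07/60 = 0.467833
  N ⇒ keep positive
  λ: 44 + 45.108/60 = 44.751800
  E ⇒ keep positive

1. 70.93716, 135.15200
2. -62.72132, -179.01313
3. 0.57414, -79.00233
4. -89.49538, 94.35733
5. 79.57308, -151.87558
6. 0.46783, 44.75180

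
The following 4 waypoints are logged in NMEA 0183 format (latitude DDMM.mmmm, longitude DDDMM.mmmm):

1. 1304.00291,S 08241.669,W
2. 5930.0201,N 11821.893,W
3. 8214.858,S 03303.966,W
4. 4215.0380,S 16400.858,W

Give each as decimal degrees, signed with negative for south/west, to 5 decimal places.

Point 1:
  Latitude: degrees = first 2 digits = 13, minutes = 4.00291; 13 + 4.00291/60 = 13.066715
  S → negative
  Lon: split at 3 digits → 082° and 41.669′; 82 + 41.669/60 = 82.694483
  W → negative
Point 2:
  Latitude: degrees = first 2 digits = 59, minutes = 30.0201; 59 + 30.0201/60 = 59.500335
  N → positive
  Longitude: split at 3 digits → 118° and 21.893′; 118 + 21.893/60 = 118.364883
  W → negative
Point 3:
  φ: degrees = first 2 digits = 82, minutes = 14.858; 82 + 14.858/60 = 82.247633
  S → negative
  Longitude: degrees = first 3 digits = 33, minutes = 3.966; 33 + 3.966/60 = 33.066100
  hemisphere W, so the sign is −
Point 4:
  Lat: split at 2 digits → 42° and 15.038′; 42 + 15.038/60 = 42.250633
  hemisphere S, so the sign is −
  λ: split at 3 digits → 164° and 0.858′; 164 + 0.858/60 = 164.014300
  hemisphere W, so the sign is −

1. -13.06672, -82.69448
2. 59.50034, -118.36488
3. -82.24763, -33.06610
4. -42.25063, -164.01430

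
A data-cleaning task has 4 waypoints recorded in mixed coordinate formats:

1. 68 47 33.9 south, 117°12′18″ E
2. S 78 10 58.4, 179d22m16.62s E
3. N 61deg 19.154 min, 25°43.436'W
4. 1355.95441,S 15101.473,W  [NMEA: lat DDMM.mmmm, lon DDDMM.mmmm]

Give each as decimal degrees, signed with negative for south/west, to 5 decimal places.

Point 1:
  Latitude: 47′ + 33.9″ = 47.56500′; 68 + 47.56500/60 = 68.792750
  S ⇒ negate
  Lon: 117 + 12/60 + 18/3600 = 117.205000
  E ⇒ keep positive
Point 2:
  Lat: 78° + 10/60 + 58.4/3600 = 78 + 0.166667 + 0.016222 = 78.182889
  hemisphere S, so the sign is −
  Lon: 22′ + 16.62″ = 22.27700′; 179 + 22.27700/60 = 179.371283
  E → positive
Point 3:
  Latitude: 61 + 19.154/60 = 61.319233
  N ⇒ keep positive
  Longitude: 25 + 43.436/60 = 25.723933
  W ⇒ negate
Point 4:
  φ: degrees = first 2 digits = 13, minutes = 55.95441; 13 + 55.95441/60 = 13.932574
  S ⇒ negate
  Lon: split at 3 digits → 151° and 1.473′; 151 + 1.473/60 = 151.024550
  W → negative

1. -68.79275, 117.20500
2. -78.18289, 179.37128
3. 61.31923, -25.72393
4. -13.93257, -151.02455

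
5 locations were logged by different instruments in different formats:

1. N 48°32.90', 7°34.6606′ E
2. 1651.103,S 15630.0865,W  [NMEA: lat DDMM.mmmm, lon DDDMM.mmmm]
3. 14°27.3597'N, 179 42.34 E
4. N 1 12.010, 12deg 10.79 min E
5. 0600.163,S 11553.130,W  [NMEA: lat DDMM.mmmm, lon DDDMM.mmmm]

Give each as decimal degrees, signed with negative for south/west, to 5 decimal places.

Point 1:
  Lat: 48 + 32.9/60 = 48.548333
  N → positive
  λ: 34.6606′ = 0.577677°; total 7.577677
  E → positive
Point 2:
  φ: split at 2 digits → 16° and 51.103′; 16 + 51.103/60 = 16.851717
  S ⇒ negate
  Longitude: degrees = first 3 digits = 156, minutes = 30.0865; 156 + 30.0865/60 = 156.501442
  W ⇒ negate
Point 3:
  Latitude: 14 + 27.3597/60 = 14.455995
  N ⇒ keep positive
  Lon: 42.34′ = 0.705667°; total 179.705667
  E ⇒ keep positive
Point 4:
  Lat: 1 + 12.01/60 = 1.200167
  N ⇒ keep positive
  Lon: 10.79′ = 0.179833°; total 12.179833
  E → positive
Point 5:
  Lat: degrees = first 2 digits = 6, minutes = 0.163; 6 + 0.163/60 = 6.002717
  hemisphere S, so the sign is −
  Lon: degrees = first 3 digits = 115, minutes = 53.13; 115 + 53.13/60 = 115.885500
  W → negative

1. 48.54833, 7.57768
2. -16.85172, -156.50144
3. 14.45600, 179.70567
4. 1.20017, 12.17983
5. -6.00272, -115.88550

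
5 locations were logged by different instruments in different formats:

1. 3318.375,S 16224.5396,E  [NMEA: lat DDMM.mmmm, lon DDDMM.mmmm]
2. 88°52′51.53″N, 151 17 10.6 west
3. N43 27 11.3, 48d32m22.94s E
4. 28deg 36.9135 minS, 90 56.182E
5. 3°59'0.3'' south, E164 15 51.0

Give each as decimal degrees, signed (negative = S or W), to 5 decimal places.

1. -33.30625, 162.40899
2. 88.88098, -151.28628
3. 43.45314, 48.53971
4. -28.61523, 90.93637
5. -3.98342, 164.26417

Point 1:
  φ: degrees = first 2 digits = 33, minutes = 18.375; 33 + 18.375/60 = 33.306250
  S → negative
  Lon: split at 3 digits → 162° and 24.5396′; 162 + 24.5396/60 = 162.408993
  E ⇒ keep positive
Point 2:
  φ: 52′ + 51.53″ = 52.85883′; 88 + 52.85883/60 = 88.880981
  N → positive
  Lon: 17′ + 10.6″ = 17.17667′; 151 + 17.17667/60 = 151.286278
  hemisphere W, so the sign is −
Point 3:
  Latitude: 27′ + 11.3″ = 27.18833′; 43 + 27.18833/60 = 43.453139
  N → positive
  λ: 48° + 32/60 + 22.94/3600 = 48 + 0.533333 + 0.006372 = 48.539706
  E ⇒ keep positive
Point 4:
  Latitude: 28 + 36.9135/60 = 28.615225
  S ⇒ negate
  λ: 56.182′ = 0.936367°; total 90.936367
  E → positive
Point 5:
  Lat: 59′ + 0.3″ = 59.00500′; 3 + 59.00500/60 = 3.983417
  S → negative
  λ: 15′ + 51″ = 15.85000′; 164 + 15.85000/60 = 164.264167
  E ⇒ keep positive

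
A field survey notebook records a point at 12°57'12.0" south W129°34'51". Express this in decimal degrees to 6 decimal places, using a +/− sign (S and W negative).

-12.953333, -129.580833

φ: 12 + 57/60 + 12/3600 = 12.9533333
hemisphere S, so the sign is −
λ: 129 + 34/60 + 51/3600 = 129.5808333
W ⇒ negate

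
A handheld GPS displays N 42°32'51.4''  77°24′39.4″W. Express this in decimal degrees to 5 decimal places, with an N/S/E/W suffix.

42.54761° N, 77.41094° W

Lat: 42 + 32/60 + 51.4/3600 = 42.547611
Longitude: 24′ + 39.4″ = 24.65667′; 77 + 24.65667/60 = 77.410944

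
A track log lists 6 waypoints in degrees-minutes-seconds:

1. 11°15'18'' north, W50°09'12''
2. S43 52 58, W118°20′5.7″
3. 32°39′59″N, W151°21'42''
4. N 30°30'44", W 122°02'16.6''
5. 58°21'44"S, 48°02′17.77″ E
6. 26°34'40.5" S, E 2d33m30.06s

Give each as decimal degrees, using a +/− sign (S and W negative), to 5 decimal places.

1. 11.25500, -50.15333
2. -43.88278, -118.33492
3. 32.66639, -151.36167
4. 30.51222, -122.03794
5. -58.36222, 48.03827
6. -26.57792, 2.55835

Point 1:
  φ: 15′ + 18″ = 15.30000′; 11 + 15.30000/60 = 11.255000
  N ⇒ keep positive
  Lon: 50 + 9/60 + 12/3600 = 50.153333
  W → negative
Point 2:
  Latitude: 43 + 52/60 + 58/3600 = 43.882778
  S ⇒ negate
  Longitude: 118° + 20/60 + 5.7/3600 = 118 + 0.333333 + 0.001583 = 118.334917
  W → negative
Point 3:
  φ: 32° + 39/60 + 59/3600 = 32 + 0.650000 + 0.016389 = 32.666389
  N ⇒ keep positive
  λ: 21′ + 42″ = 21.70000′; 151 + 21.70000/60 = 151.361667
  W → negative
Point 4:
  φ: 30 + 30/60 + 44/3600 = 30.512222
  N → positive
  Lon: 2′ + 16.6″ = 2.27667′; 122 + 2.27667/60 = 122.037944
  W ⇒ negate
Point 5:
  Latitude: 21′ + 44″ = 21.73333′; 58 + 21.73333/60 = 58.362222
  S → negative
  Longitude: 2′ + 17.77″ = 2.29617′; 48 + 2.29617/60 = 48.038269
  E → positive
Point 6:
  φ: 26° + 34/60 + 40.5/3600 = 26 + 0.566667 + 0.011250 = 26.577917
  S ⇒ negate
  Longitude: 2 + 33/60 + 30.06/3600 = 2.558350
  E ⇒ keep positive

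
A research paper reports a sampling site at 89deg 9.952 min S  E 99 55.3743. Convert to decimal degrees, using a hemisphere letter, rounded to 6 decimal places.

Lat: 9.952′ = 0.165867°; total 89.1658667
λ: 99 + 55.3743/60 = 99.9229050

89.165867° S, 99.922905° E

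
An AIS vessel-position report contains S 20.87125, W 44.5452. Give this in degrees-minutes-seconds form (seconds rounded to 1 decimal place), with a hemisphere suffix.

20°52′16.5″ S, 44°32′42.7″ W

Lat: 0.871250° → 52.27500′; 0.27500 × 60 = 16.500″
Lon: 0.545200° → 32.71200′; 0.71200 × 60 = 42.720″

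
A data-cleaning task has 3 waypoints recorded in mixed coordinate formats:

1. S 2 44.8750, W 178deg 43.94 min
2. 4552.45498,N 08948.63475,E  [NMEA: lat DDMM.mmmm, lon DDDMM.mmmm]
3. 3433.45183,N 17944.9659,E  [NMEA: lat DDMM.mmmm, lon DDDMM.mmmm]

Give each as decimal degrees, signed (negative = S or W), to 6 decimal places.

Point 1:
  φ: 44.875′ = 0.747917°; total 2.7479167
  S → negative
  Longitude: 43.94′ = 0.732333°; total 178.7323333
  W ⇒ negate
Point 2:
  Lat: degrees = first 2 digits = 45, minutes = 52.45498; 45 + 52.45498/60 = 45.8742497
  N → positive
  Lon: split at 3 digits → 089° and 48.63475′; 89 + 48.63475/60 = 89.8105792
  E → positive
Point 3:
  Lat: degrees = first 2 digits = 34, minutes = 33.45183; 34 + 33.45183/60 = 34.5575305
  N ⇒ keep positive
  Lon: degrees = first 3 digits = 179, minutes = 44.9659; 179 + 44.9659/60 = 179.7494317
  E ⇒ keep positive

1. -2.747917, -178.732333
2. 45.874250, 89.810579
3. 34.557531, 179.749432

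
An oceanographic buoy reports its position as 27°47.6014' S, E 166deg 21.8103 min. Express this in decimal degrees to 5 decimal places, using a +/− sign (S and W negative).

-27.79336, 166.36351

Lat: 47.6014′ = 0.793357°; total 27.793357
S → negative
Longitude: 21.8103′ = 0.363505°; total 166.363505
E ⇒ keep positive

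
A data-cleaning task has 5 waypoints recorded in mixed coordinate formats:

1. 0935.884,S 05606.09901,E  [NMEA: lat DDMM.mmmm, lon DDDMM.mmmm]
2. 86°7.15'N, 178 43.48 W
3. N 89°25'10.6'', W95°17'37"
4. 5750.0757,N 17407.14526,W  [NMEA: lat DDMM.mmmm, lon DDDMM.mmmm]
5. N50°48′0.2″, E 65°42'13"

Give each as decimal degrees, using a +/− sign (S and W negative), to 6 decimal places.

1. -9.598067, 56.101650
2. 86.119167, -178.724667
3. 89.419611, -95.293611
4. 57.834595, -174.119088
5. 50.800056, 65.703611

Point 1:
  Lat: split at 2 digits → 09° and 35.884′; 9 + 35.884/60 = 9.5980667
  S → negative
  λ: split at 3 digits → 056° and 6.09901′; 56 + 6.09901/60 = 56.1016502
  E → positive
Point 2:
  φ: 7.15′ = 0.119167°; total 86.1191667
  N ⇒ keep positive
  Lon: 43.48′ = 0.724667°; total 178.7246667
  W → negative
Point 3:
  Lat: 89 + 25/60 + 10.6/3600 = 89.4196111
  N ⇒ keep positive
  Longitude: 17′ + 37″ = 17.61667′; 95 + 17.61667/60 = 95.2936111
  W ⇒ negate
Point 4:
  Lat: split at 2 digits → 57° and 50.0757′; 57 + 50.0757/60 = 57.8345950
  N → positive
  Longitude: degrees = first 3 digits = 174, minutes = 7.14526; 174 + 7.14526/60 = 174.1190877
  W ⇒ negate
Point 5:
  Latitude: 50 + 48/60 + 0.2/3600 = 50.8000556
  N → positive
  λ: 65 + 42/60 + 13/3600 = 65.7036111
  E ⇒ keep positive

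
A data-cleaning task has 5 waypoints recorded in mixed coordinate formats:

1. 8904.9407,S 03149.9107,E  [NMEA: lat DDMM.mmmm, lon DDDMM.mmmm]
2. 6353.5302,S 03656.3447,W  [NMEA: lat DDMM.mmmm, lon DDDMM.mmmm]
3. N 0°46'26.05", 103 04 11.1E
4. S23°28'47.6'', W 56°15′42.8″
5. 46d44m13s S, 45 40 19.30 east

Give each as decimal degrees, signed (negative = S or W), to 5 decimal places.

Point 1:
  Latitude: split at 2 digits → 89° and 4.9407′; 89 + 4.9407/60 = 89.082345
  S → negative
  Lon: split at 3 digits → 031° and 49.9107′; 31 + 49.9107/60 = 31.831845
  E ⇒ keep positive
Point 2:
  φ: split at 2 digits → 63° and 53.5302′; 63 + 53.5302/60 = 63.892170
  S ⇒ negate
  Longitude: degrees = first 3 digits = 36, minutes = 56.3447; 36 + 56.3447/60 = 36.939078
  W ⇒ negate
Point 3:
  φ: 0 + 46/60 + 26.05/3600 = 0.773903
  N → positive
  Longitude: 4′ + 11.1″ = 4.18500′; 103 + 4.18500/60 = 103.069750
  E → positive
Point 4:
  φ: 23° + 28/60 + 47.6/3600 = 23 + 0.466667 + 0.013222 = 23.479889
  S → negative
  Longitude: 15′ + 42.8″ = 15.71333′; 56 + 15.71333/60 = 56.261889
  W ⇒ negate
Point 5:
  φ: 46° + 44/60 + 13/3600 = 46 + 0.733333 + 0.003611 = 46.736944
  S ⇒ negate
  Lon: 45° + 40/60 + 19.3/3600 = 45 + 0.666667 + 0.005361 = 45.672028
  E ⇒ keep positive

1. -89.08235, 31.83185
2. -63.89217, -36.93908
3. 0.77390, 103.06975
4. -23.47989, -56.26189
5. -46.73694, 45.67203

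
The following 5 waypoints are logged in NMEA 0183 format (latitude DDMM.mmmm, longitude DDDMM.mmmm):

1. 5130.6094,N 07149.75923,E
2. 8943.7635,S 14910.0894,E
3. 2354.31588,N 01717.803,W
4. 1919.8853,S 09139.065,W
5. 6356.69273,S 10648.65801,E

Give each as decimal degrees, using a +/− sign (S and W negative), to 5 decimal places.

1. 51.51016, 71.82932
2. -89.72939, 149.16816
3. 23.90526, -17.29672
4. -19.33142, -91.65108
5. -63.94488, 106.81097

Point 1:
  Lat: degrees = first 2 digits = 51, minutes = 30.6094; 51 + 30.6094/60 = 51.510157
  N → positive
  λ: split at 3 digits → 071° and 49.75923′; 71 + 49.75923/60 = 71.829321
  E → positive
Point 2:
  Lat: degrees = first 2 digits = 89, minutes = 43.7635; 89 + 43.7635/60 = 89.729392
  S ⇒ negate
  Longitude: split at 3 digits → 149° and 10.0894′; 149 + 10.0894/60 = 149.168157
  E ⇒ keep positive
Point 3:
  φ: degrees = first 2 digits = 23, minutes = 54.31588; 23 + 54.31588/60 = 23.905265
  N ⇒ keep positive
  Longitude: split at 3 digits → 017° and 17.803′; 17 + 17.803/60 = 17.296717
  hemisphere W, so the sign is −
Point 4:
  Latitude: degrees = first 2 digits = 19, minutes = 19.8853; 19 + 19.8853/60 = 19.331422
  S ⇒ negate
  Lon: split at 3 digits → 091° and 39.065′; 91 + 39.065/60 = 91.651083
  W → negative
Point 5:
  φ: degrees = first 2 digits = 63, minutes = 56.69273; 63 + 56.69273/60 = 63.944879
  S → negative
  λ: degrees = first 3 digits = 106, minutes = 48.65801; 106 + 48.65801/60 = 106.810967
  E → positive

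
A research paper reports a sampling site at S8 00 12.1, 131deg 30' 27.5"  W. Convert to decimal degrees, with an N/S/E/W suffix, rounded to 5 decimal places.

Lat: 8° + 0/60 + 12.1/3600 = 8 + 0.000000 + 0.003361 = 8.003361
λ: 30′ + 27.5″ = 30.45833′; 131 + 30.45833/60 = 131.507639

8.00336° S, 131.50764° W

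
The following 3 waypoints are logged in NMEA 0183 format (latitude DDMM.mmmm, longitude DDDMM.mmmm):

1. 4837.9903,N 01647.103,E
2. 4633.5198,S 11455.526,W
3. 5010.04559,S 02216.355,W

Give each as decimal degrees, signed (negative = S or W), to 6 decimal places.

1. 48.633172, 16.785050
2. -46.558663, -114.925433
3. -50.167427, -22.272583

Point 1:
  Lat: split at 2 digits → 48° and 37.9903′; 48 + 37.9903/60 = 48.6331717
  N → positive
  Lon: split at 3 digits → 016° and 47.103′; 16 + 47.103/60 = 16.7850500
  E ⇒ keep positive
Point 2:
  Latitude: degrees = first 2 digits = 46, minutes = 33.5198; 46 + 33.5198/60 = 46.5586633
  S ⇒ negate
  Longitude: split at 3 digits → 114° and 55.526′; 114 + 55.526/60 = 114.9254333
  W → negative
Point 3:
  Latitude: split at 2 digits → 50° and 10.04559′; 50 + 10.04559/60 = 50.1674265
  S → negative
  Lon: degrees = first 3 digits = 22, minutes = 16.355; 22 + 16.355/60 = 22.2725833
  hemisphere W, so the sign is −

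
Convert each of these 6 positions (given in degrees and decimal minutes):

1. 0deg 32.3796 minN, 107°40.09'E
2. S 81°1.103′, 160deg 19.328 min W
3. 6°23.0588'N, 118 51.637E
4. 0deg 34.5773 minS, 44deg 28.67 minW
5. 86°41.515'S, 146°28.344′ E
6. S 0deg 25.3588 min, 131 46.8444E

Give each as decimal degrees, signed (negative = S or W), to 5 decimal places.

1. 0.53966, 107.66817
2. -81.01838, -160.32213
3. 6.38431, 118.86062
4. -0.57629, -44.47783
5. -86.69192, 146.47240
6. -0.42265, 131.78074

Point 1:
  Latitude: 0 + 32.3796/60 = 0.539660
  N ⇒ keep positive
  λ: 107 + 40.09/60 = 107.668167
  E → positive
Point 2:
  φ: 81 + 1.103/60 = 81.018383
  S ⇒ negate
  λ: 160 + 19.328/60 = 160.322133
  hemisphere W, so the sign is −
Point 3:
  Latitude: 23.0588′ = 0.384313°; total 6.384313
  N ⇒ keep positive
  Lon: 51.637′ = 0.860617°; total 118.860617
  E → positive
Point 4:
  φ: 0 + 34.5773/60 = 0.576288
  S ⇒ negate
  λ: 28.67′ = 0.477833°; total 44.477833
  W → negative
Point 5:
  Lat: 41.515′ = 0.691917°; total 86.691917
  hemisphere S, so the sign is −
  λ: 28.344′ = 0.472400°; total 146.472400
  E → positive
Point 6:
  Lat: 25.3588′ = 0.422647°; total 0.422647
  S → negative
  Longitude: 131 + 46.8444/60 = 131.780740
  E → positive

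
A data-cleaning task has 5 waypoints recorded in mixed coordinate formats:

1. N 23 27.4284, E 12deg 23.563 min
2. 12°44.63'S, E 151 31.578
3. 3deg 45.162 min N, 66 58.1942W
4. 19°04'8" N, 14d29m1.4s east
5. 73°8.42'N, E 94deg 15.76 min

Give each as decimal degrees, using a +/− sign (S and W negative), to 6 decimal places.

1. 23.457140, 12.392717
2. -12.743833, 151.526300
3. 3.752700, -66.969903
4. 19.068889, 14.483722
5. 73.140333, 94.262667

Point 1:
  Latitude: 23 + 27.4284/60 = 23.4571400
  N → positive
  Longitude: 23.563′ = 0.392717°; total 12.3927167
  E ⇒ keep positive
Point 2:
  φ: 44.63′ = 0.743833°; total 12.7438333
  hemisphere S, so the sign is −
  λ: 31.578′ = 0.526300°; total 151.5263000
  E ⇒ keep positive
Point 3:
  Latitude: 45.162′ = 0.752700°; total 3.7527000
  N ⇒ keep positive
  Longitude: 66 + 58.1942/60 = 66.9699033
  W ⇒ negate
Point 4:
  Latitude: 19° + 4/60 + 8/3600 = 19 + 0.066667 + 0.002222 = 19.0688889
  N ⇒ keep positive
  λ: 14° + 29/60 + 1.4/3600 = 14 + 0.483333 + 0.000389 = 14.4837222
  E → positive
Point 5:
  Latitude: 8.42′ = 0.140333°; total 73.1403333
  N ⇒ keep positive
  Longitude: 15.76′ = 0.262667°; total 94.2626667
  E → positive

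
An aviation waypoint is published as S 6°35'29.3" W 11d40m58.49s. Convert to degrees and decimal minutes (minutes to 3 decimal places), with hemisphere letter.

6° 35.488′ S, 11° 40.975′ W

φ: seconds/60 = 0.48833; minutes = 35 + 0.48833 = 35.48833
Longitude: 40 + 58.49/60 = 40.97483′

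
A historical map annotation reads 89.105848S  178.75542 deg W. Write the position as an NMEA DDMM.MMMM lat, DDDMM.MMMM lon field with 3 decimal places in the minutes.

8906.351,S / 17845.325,W

φ: 89° + 0.105848 × 60 = 89° 6.35088′
Longitude: minutes = (178.755420 − 178) × 60 = 45.32520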